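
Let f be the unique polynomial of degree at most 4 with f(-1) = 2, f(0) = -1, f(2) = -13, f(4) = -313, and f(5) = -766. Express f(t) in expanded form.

Write f(t) = at^4 + bt^3 + ct^2 + dt + e. Substituting each data point gives a linear system:
  a - b + c - d + e = 2
  e = -1
  16a + 8b + 4c + 2d + e = -13
  256a + 64b + 16c + 4d + e = -313
  625a + 125b + 25c + 5d + e = -766
Solving the system yields a = -1, b = -2, c = 4, d = 2, e = -1.
So f(t) = -t^4 - 2t^3 + 4t^2 + 2t - 1.
Check: f(5) = -766. ✓

f(t) = -t^4 - 2t^3 + 4t^2 + 2t - 1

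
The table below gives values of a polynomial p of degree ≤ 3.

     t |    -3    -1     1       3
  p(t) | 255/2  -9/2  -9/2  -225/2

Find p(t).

Write p(t) = at^3 + bt^2 + ct + d. Substituting each data point gives a linear system:
  -27a + 9b - 3c + d = 255/2
  -a + b - c + d = -9/2
  a + b + c + d = -9/2
  27a + 9b + 3c + d = -225/2
Solving the system yields a = -5, b = 3/2, c = 5, d = -6.
So p(t) = -5t^3 + (3/2)t^2 + 5t - 6.
Check: p(-3) = 255/2. ✓

p(t) = -5t^3 + (3/2)t^2 + 5t - 6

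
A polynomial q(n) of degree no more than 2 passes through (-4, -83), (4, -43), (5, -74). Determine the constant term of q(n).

Write q(n) = an^2 + bn + c. Substituting each data point gives a linear system:
  16a - 4b + c = -83
  16a + 4b + c = -43
  25a + 5b + c = -74
Solving the system yields a = -4, b = 5, c = 1.
So q(n) = -4n^2 + 5n + 1.
The constant term is 1.

1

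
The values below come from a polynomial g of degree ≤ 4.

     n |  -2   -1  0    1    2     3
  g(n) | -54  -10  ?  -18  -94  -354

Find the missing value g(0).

-6

The 5 known points determine the degree-4 polynomial uniquely.
Write g(n) = an^4 + bn^3 + cn^2 + dn + e. Substituting each data point gives a linear system:
  16a - 8b + 4c - 2d + e = -54
  a - b + c - d + e = -10
  a + b + c + d + e = -18
  16a + 8b + 4c + 2d + e = -94
  81a + 27b + 9c + 3d + e = -354
Solving the system yields a = -3, b = -2, c = -5, d = -2, e = -6.
So g(n) = -3n⁴ - 2n³ - 5n² - 2n - 6.
Then g(0) = -6.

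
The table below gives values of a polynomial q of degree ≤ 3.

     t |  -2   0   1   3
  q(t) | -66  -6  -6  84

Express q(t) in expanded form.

q(t) = 5t^3 - 5t^2 - 6

Write q(t) = at^3 + bt^2 + ct + d. Substituting each data point gives a linear system:
  -8a + 4b - 2c + d = -66
  d = -6
  a + b + c + d = -6
  27a + 9b + 3c + d = 84
Solving the system yields a = 5, b = -5, c = 0, d = -6.
So q(t) = 5t^3 - 5t^2 - 6.
Check: q(-2) = -66. ✓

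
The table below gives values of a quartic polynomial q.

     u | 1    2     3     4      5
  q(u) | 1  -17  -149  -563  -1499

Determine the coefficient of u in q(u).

Write q(u) = au^4 + bu^3 + cu^2 + du + e. Substituting each data point gives a linear system:
  a + b + c + d + e = 1
  16a + 8b + 4c + 2d + e = -17
  81a + 27b + 9c + 3d + e = -149
  256a + 64b + 16c + 4d + e = -563
  625a + 125b + 25c + 5d + e = -1499
Solving the system yields a = -3, b = 2, c = 6, d = -5, e = 1.
So q(u) = -3u^4 + 2u^3 + 6u^2 - 5u + 1.
The coefficient of u is -5.

-5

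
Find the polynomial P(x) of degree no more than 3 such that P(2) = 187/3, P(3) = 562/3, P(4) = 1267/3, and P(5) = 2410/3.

P(x) = 6x^3 + x^2 + 6x - 5/3

Write P(x) = ax^3 + bx^2 + cx + d. Substituting each data point gives a linear system:
  8a + 4b + 2c + d = 187/3
  27a + 9b + 3c + d = 562/3
  64a + 16b + 4c + d = 1267/3
  125a + 25b + 5c + d = 2410/3
Solving the system yields a = 6, b = 1, c = 6, d = -5/3.
So P(x) = 6x^3 + x^2 + 6x - 5/3.
Check: P(5) = 2410/3. ✓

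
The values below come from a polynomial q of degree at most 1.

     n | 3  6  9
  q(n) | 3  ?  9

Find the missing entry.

6

The 2 known points determine the degree-1 polynomial uniquely.
Write q(n) = an + b. Substituting each data point gives a linear system:
  3a + b = 3
  9a + b = 9
Solving the system yields a = 1, b = 0.
So q(n) = n.
Then q(6) = 6.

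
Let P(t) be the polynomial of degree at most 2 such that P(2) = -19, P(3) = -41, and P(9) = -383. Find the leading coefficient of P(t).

Write P(t) = at^2 + bt + c. Substituting each data point gives a linear system:
  4a + 2b + c = -19
  9a + 3b + c = -41
  81a + 9b + c = -383
Solving the system yields a = -5, b = 3, c = -5.
So P(t) = -5t² + 3t - 5.
The leading coefficient is -5.

-5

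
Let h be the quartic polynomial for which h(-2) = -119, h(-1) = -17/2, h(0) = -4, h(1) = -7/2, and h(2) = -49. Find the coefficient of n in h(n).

Write h(n) = an^4 + bn^3 + cn^2 + dn + e. Substituting each data point gives a linear system:
  16a - 8b + 4c - 2d + e = -119
  a - b + c - d + e = -17/2
  e = -4
  a + b + c + d + e = -7/2
  16a + 8b + 4c + 2d + e = -49
Solving the system yields a = -6, b = 5, c = 4, d = -5/2, e = -4.
So h(n) = -6n^4 + 5n^3 + 4n^2 - (5/2)n - 4.
The coefficient of n is -5/2.

-5/2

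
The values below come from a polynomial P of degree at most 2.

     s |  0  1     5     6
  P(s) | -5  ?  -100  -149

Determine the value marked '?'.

-4

The 3 known points determine the degree-2 polynomial uniquely.
Write P(s) = as^2 + bs + c. Substituting each data point gives a linear system:
  c = -5
  25a + 5b + c = -100
  36a + 6b + c = -149
Solving the system yields a = -5, b = 6, c = -5.
So P(s) = -5s² + 6s - 5.
Then P(1) = -4.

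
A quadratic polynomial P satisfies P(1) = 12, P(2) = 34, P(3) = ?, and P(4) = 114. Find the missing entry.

68

The 3 known points determine the degree-2 polynomial uniquely.
Write P(s) = as^2 + bs + c. Substituting each data point gives a linear system:
  a + b + c = 12
  4a + 2b + c = 34
  16a + 4b + c = 114
Solving the system yields a = 6, b = 4, c = 2.
So P(s) = 6s^2 + 4s + 2.
Then P(3) = 68.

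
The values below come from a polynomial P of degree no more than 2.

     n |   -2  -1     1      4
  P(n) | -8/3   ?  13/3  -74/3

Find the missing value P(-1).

11/3

The 3 known points determine the degree-2 polynomial uniquely.
Write P(n) = an^2 + bn + c. Substituting each data point gives a linear system:
  4a - 2b + c = -8/3
  a + b + c = 13/3
  16a + 4b + c = -74/3
Solving the system yields a = -2, b = 1/3, c = 6.
So P(n) = -2n^2 + (1/3)n + 6.
Then P(-1) = 11/3.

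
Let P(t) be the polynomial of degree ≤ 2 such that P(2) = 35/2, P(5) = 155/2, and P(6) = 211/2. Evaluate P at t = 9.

427/2

Write P(t) = at^2 + bt + c. Substituting each data point gives a linear system:
  4a + 2b + c = 35/2
  25a + 5b + c = 155/2
  36a + 6b + c = 211/2
Solving the system yields a = 2, b = 6, c = -5/2.
So P(t) = 2t^2 + 6t - 5/2.
Then P(9) = 427/2.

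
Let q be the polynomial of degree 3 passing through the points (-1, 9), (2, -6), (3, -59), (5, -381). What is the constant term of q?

Write q(t) = at^3 + bt^2 + ct + d. Substituting each data point gives a linear system:
  -a + b - c + d = 9
  8a + 4b + 2c + d = -6
  27a + 9b + 3c + d = -59
  125a + 25b + 5c + d = -381
Solving the system yields a = -4, b = 4, c = 3, d = 4.
So q(t) = -4t^3 + 4t^2 + 3t + 4.
The constant term is 4.

4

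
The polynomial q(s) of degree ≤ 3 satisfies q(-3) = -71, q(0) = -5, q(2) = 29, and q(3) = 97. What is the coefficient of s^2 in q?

Write q(s) = as^3 + bs^2 + cs + d. Substituting each data point gives a linear system:
  -27a + 9b - 3c + d = -71
  d = -5
  8a + 4b + 2c + d = 29
  27a + 9b + 3c + d = 97
Solving the system yields a = 3, b = 2, c = 1, d = -5.
So q(s) = 3s^3 + 2s^2 + s - 5.
The coefficient of s^2 is 2.

2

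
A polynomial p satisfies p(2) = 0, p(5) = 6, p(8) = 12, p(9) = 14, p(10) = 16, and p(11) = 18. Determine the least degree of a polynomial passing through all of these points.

Divided differences on the nodes 2, 5, 8, 9, 10, 11:
  order 0: 0  6  12  14  16  18
  order 1: 2  2  2  2  2
  order 2: 0  0  0  0
  order 3: 0  0  0
  order 4: 0  0
  order 5: 0
The order-1 divided differences are all 2 (nonzero) and every higher order vanishes, so the data lies on a polynomial of degree exactly 1.

1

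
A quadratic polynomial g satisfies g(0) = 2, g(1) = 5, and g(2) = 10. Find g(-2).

2

Using the Lagrange interpolation formula with nodes 0, 1, 2:
  L_0(t) = (t - 1)(t - 2) / 2
  L_1(t) = t(t - 2) / -1
  L_2(t) = t(t - 1) / 2
Then g(t) = 2·L_0(t) + 5·L_1(t) + 10·L_2(t).
Expanding and collecting terms gives g(t) = t² + 2t + 2.
Evaluating at t = -2: g(-2) = 2.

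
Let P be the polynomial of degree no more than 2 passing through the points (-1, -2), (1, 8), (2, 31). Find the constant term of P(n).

-3

Write P(n) = an^2 + bn + c. Substituting each data point gives a linear system:
  a - b + c = -2
  a + b + c = 8
  4a + 2b + c = 31
Solving the system yields a = 6, b = 5, c = -3.
So P(n) = 6n^2 + 5n - 3.
The constant term is -3.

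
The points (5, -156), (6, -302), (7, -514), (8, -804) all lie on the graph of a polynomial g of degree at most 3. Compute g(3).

Using the Lagrange interpolation formula with nodes 5, 6, 7, 8:
  L_0(x) = (x - 6)(x - 7)(x - 8) / -6
  L_1(x) = (x - 5)(x - 7)(x - 8) / 2
  L_2(x) = (x - 5)(x - 6)(x - 8) / -2
  L_3(x) = (x - 5)(x - 6)(x - 7) / 6
Then g(x) = -156·L_0(x) - 302·L_1(x) - 514·L_2(x) - 804·L_3(x).
Expanding and collecting terms gives g(x) = -2x^3 + 3x^2 + 3x + 4.
Evaluating at x = 3: g(3) = -14.

-14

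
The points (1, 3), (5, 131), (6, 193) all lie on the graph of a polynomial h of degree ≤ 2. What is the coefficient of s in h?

-4

Write h(s) = as^2 + bs + c. Substituting each data point gives a linear system:
  a + b + c = 3
  25a + 5b + c = 131
  36a + 6b + c = 193
Solving the system yields a = 6, b = -4, c = 1.
So h(s) = 6s^2 - 4s + 1.
The coefficient of s is -4.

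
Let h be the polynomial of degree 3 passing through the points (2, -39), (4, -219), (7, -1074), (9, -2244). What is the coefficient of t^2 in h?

0

Write h(t) = at^3 + bt^2 + ct + d. Substituting each data point gives a linear system:
  8a + 4b + 2c + d = -39
  64a + 16b + 4c + d = -219
  343a + 49b + 7c + d = -1074
  729a + 81b + 9c + d = -2244
Solving the system yields a = -3, b = 0, c = -6, d = -3.
So h(t) = -3t^3 - 6t - 3.
The coefficient of t^2 is 0.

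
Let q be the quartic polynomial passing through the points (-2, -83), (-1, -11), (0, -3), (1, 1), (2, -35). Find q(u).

q(u) = -4u^4 + 2u^3 + 2u^2 + 4u - 3

Write q(u) = au^4 + bu^3 + cu^2 + du + e. Substituting each data point gives a linear system:
  16a - 8b + 4c - 2d + e = -83
  a - b + c - d + e = -11
  e = -3
  a + b + c + d + e = 1
  16a + 8b + 4c + 2d + e = -35
Solving the system yields a = -4, b = 2, c = 2, d = 4, e = -3.
So q(u) = -4u^4 + 2u^3 + 2u^2 + 4u - 3.
Check: q(0) = -3. ✓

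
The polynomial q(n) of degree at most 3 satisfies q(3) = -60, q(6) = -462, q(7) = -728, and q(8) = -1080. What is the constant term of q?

Write q(n) = an^3 + bn^2 + cn + d. Substituting each data point gives a linear system:
  27a + 9b + 3c + d = -60
  216a + 36b + 6c + d = -462
  343a + 49b + 7c + d = -728
  512a + 64b + 8c + d = -1080
Solving the system yields a = -2, b = -1, c = 1, d = 0.
So q(n) = -2n^3 - n^2 + n.
The constant term is 0.

0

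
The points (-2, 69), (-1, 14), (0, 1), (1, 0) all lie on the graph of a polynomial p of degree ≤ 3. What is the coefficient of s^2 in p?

Write p(s) = as^3 + bs^2 + cs + d. Substituting each data point gives a linear system:
  -8a + 4b - 2c + d = 69
  -a + b - c + d = 14
  d = 1
  a + b + c + d = 0
Solving the system yields a = -5, b = 6, c = -2, d = 1.
So p(s) = -5s^3 + 6s^2 - 2s + 1.
The coefficient of s^2 is 6.

6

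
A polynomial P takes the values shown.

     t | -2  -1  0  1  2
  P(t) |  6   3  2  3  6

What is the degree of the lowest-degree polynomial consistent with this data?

Forward differences of the values at t = -2, -1, 0, 1, 2:
  P  : 6  3  2  3  6
  Δ  : -3  -1  1  3
  Δ^2: 2  2  2
  Δ^3: 0  0
  Δ^4: 0
The second differences are constant (2) and nonzero, while all higher differences vanish, so the minimal degree is 2.

2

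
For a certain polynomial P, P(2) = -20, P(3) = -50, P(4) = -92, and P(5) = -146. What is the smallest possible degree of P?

2

Forward differences of the values at u = 2, 3, 4, 5:
  P  : -20  -50  -92  -146
  Δ  : -30  -42  -54
  Δ^2: -12  -12
  Δ^3: 0
The second differences are constant (-12) and nonzero, while all higher differences vanish, so the minimal degree is 2.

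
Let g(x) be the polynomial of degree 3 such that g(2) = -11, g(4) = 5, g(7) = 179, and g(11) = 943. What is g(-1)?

-5

Write g(x) = ax^3 + bx^2 + cx + d. Substituting each data point gives a linear system:
  8a + 4b + 2c + d = -11
  64a + 16b + 4c + d = 5
  343a + 49b + 7c + d = 179
  1331a + 121b + 11c + d = 943
Solving the system yields a = 1, b = -3, c = -2, d = -3.
So g(x) = x^3 - 3x^2 - 2x - 3.
Then g(-1) = -5.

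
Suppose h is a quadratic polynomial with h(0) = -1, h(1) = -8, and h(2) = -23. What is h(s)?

Write h(s) = as^2 + bs + c. Substituting each data point gives a linear system:
  c = -1
  a + b + c = -8
  4a + 2b + c = -23
Solving the system yields a = -4, b = -3, c = -1.
So h(s) = -4s^2 - 3s - 1.
Check: h(2) = -23. ✓

h(s) = -4s^2 - 3s - 1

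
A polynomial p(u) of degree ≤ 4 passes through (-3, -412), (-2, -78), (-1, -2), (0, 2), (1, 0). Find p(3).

Using the Lagrange interpolation formula with nodes -3, -2, -1, 0, 1:
  L_0(u) = (u + 2)(u + 1)u(u - 1) / 24
  L_1(u) = (u + 3)(u + 1)u(u - 1) / -6
  L_2(u) = (u + 3)(u + 2)u(u - 1) / 4
  L_3(u) = (u + 3)(u + 2)(u + 1)(u - 1) / -6
  L_4(u) = (u + 3)(u + 2)(u + 1)u / 24
Then p(u) = -412·L_0(u) - 78·L_1(u) - 2·L_2(u) + 2·L_3(u) + 0·L_4(u).
Expanding and collecting terms gives p(u) = -5u^4 + u^3 + 2u^2 + 2.
Evaluating at u = 3: p(3) = -358.

-358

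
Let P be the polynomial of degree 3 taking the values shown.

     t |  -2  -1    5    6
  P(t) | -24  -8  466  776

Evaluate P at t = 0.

-4

Write P(t) = at^3 + bt^2 + ct + d. Substituting each data point gives a linear system:
  -8a + 4b - 2c + d = -24
  -a + b - c + d = -8
  125a + 25b + 5c + d = 466
  216a + 36b + 6c + d = 776
Solving the system yields a = 3, b = 3, c = 4, d = -4.
So P(t) = 3t^3 + 3t^2 + 4t - 4.
Then P(0) = -4.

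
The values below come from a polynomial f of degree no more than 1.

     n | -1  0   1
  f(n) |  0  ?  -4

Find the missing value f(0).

-2

The 2 known points determine the degree-1 polynomial uniquely.
Write f(n) = an + b. Substituting each data point gives a linear system:
  -a + b = 0
  a + b = -4
Solving the system yields a = -2, b = -2.
So f(n) = -2n - 2.
Then f(0) = -2.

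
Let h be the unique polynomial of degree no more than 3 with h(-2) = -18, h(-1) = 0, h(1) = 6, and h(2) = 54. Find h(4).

390

Write h(u) = au^3 + bu^2 + cu + d. Substituting each data point gives a linear system:
  -8a + 4b - 2c + d = -18
  -a + b - c + d = 0
  a + b + c + d = 6
  8a + 4b + 2c + d = 54
Solving the system yields a = 5, b = 5, c = -2, d = -2.
So h(u) = 5u^3 + 5u^2 - 2u - 2.
Then h(4) = 390.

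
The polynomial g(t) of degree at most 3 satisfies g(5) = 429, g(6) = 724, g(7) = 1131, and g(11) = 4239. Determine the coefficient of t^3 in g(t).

Write g(t) = at^3 + bt^2 + ct + d. Substituting each data point gives a linear system:
  125a + 25b + 5c + d = 429
  216a + 36b + 6c + d = 724
  343a + 49b + 7c + d = 1131
  1331a + 121b + 11c + d = 4239
Solving the system yields a = 3, b = 2, c = 0, d = 4.
So g(t) = 3t³ + 2t² + 4.
The leading coefficient is 3.

3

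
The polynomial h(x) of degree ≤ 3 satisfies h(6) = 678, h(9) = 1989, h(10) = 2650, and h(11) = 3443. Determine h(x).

Write h(x) = ax^3 + bx^2 + cx + d. Substituting each data point gives a linear system:
  216a + 36b + 6c + d = 678
  729a + 81b + 9c + d = 1989
  1000a + 100b + 10c + d = 2650
  1331a + 121b + 11c + d = 3443
Solving the system yields a = 2, b = 6, c = 5, d = 0.
So h(x) = 2x^3 + 6x^2 + 5x.
Check: h(6) = 678. ✓

h(x) = 2x^3 + 6x^2 + 5x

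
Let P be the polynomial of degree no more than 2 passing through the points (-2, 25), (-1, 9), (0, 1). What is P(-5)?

121

Using the Lagrange interpolation formula with nodes -2, -1, 0:
  L_0(n) = (n + 1)n / 2
  L_1(n) = (n + 2)n / -1
  L_2(n) = (n + 2)(n + 1) / 2
Then P(n) = 25·L_0(n) + 9·L_1(n) + 1·L_2(n).
Expanding and collecting terms gives P(n) = 4n² - 4n + 1.
Evaluating at n = -5: P(-5) = 121.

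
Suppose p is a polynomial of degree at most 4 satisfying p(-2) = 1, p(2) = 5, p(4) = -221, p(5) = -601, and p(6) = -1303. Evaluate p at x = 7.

Using the Lagrange interpolation formula with nodes -2, 2, 4, 5, 6:
  L_0(x) = (x - 2)(x - 4)(x - 5)(x - 6) / 1344
  L_1(x) = (x + 2)(x - 4)(x - 5)(x - 6) / -96
  L_2(x) = (x + 2)(x - 2)(x - 5)(x - 6) / 24
  L_3(x) = (x + 2)(x - 2)(x - 4)(x - 6) / -21
  L_4(x) = (x + 2)(x - 2)(x - 4)(x - 5) / 64
Then p(x) = 1·L_0(x) + 5·L_1(x) - 221·L_2(x) - 601·L_3(x) - 1303·L_4(x).
Expanding and collecting terms gives p(x) = -x^4 - x^3 + 5x^2 + 5x - 1.
Evaluating at x = 7: p(7) = -2465.

-2465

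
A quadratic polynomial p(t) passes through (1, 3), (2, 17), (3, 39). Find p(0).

Using the Lagrange interpolation formula with nodes 1, 2, 3:
  L_0(t) = (t - 2)(t - 3) / 2
  L_1(t) = (t - 1)(t - 3) / -1
  L_2(t) = (t - 1)(t - 2) / 2
Then p(t) = 3·L_0(t) + 17·L_1(t) + 39·L_2(t).
Expanding and collecting terms gives p(t) = 4t^2 + 2t - 3.
Evaluating at t = 0: p(0) = -3.

-3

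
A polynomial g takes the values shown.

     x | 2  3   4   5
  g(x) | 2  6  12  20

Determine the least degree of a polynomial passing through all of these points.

2

Forward differences of the values at x = 2, 3, 4, 5:
  g  : 2  6  12  20
  Δ  : 4  6  8
  Δ^2: 2  2
  Δ^3: 0
The second differences are constant (2) and nonzero, while all higher differences vanish, so the minimal degree is 2.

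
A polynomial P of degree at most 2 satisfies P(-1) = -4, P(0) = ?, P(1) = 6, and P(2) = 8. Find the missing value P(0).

The 3 known points determine the degree-2 polynomial uniquely.
Write P(s) = as^2 + bs + c. Substituting each data point gives a linear system:
  a - b + c = -4
  a + b + c = 6
  4a + 2b + c = 8
Solving the system yields a = -1, b = 5, c = 2.
So P(s) = -s^2 + 5s + 2.
Then P(0) = 2.

2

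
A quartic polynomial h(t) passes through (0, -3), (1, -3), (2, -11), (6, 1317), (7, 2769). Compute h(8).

Write h(t) = at^4 + bt^3 + ct^2 + dt + e. Substituting each data point gives a linear system:
  e = -3
  a + b + c + d + e = -3
  16a + 8b + 4c + 2d + e = -11
  1296a + 216b + 36c + 6d + e = 1317
  2401a + 343b + 49c + 7d + e = 2769
Solving the system yields a = 2, b = -6, c = 0, d = 4, e = -3.
So h(t) = 2t⁴ - 6t³ + 4t - 3.
Then h(8) = 5149.

5149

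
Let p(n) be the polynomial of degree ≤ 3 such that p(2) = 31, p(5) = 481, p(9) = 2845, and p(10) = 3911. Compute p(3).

Write p(n) = an^3 + bn^2 + cn + d. Substituting each data point gives a linear system:
  8a + 4b + 2c + d = 31
  125a + 25b + 5c + d = 481
  729a + 81b + 9c + d = 2845
  1000a + 100b + 10c + d = 3911
Solving the system yields a = 4, b = -1, c = 1, d = 1.
So p(n) = 4n^3 - n^2 + n + 1.
Then p(3) = 103.

103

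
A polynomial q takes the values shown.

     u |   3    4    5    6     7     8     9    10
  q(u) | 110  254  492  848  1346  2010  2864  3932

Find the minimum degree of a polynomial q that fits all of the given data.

3

Forward differences of the values at u = 3, 4, 5, 6, 7, 8, 9, 10:
  q  : 110  254  492  848  1346  2010  2864  3932
  Δ  : 144  238  356  498  664  854  1068
  Δ^2: 94  118  142  166  190  214
  Δ^3: 24  24  24  24  24
  Δ^4: 0  0  0  0
  Δ^5: 0  0  0
  Δ^6: 0  0
  Δ^7: 0
The third differences are constant (24) and nonzero, while all higher differences vanish, so the minimal degree is 3.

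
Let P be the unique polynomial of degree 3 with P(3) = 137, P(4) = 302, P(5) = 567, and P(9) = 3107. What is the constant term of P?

Write P(s) = as^3 + bs^2 + cs + d. Substituting each data point gives a linear system:
  27a + 9b + 3c + d = 137
  64a + 16b + 4c + d = 302
  125a + 25b + 5c + d = 567
  729a + 81b + 9c + d = 3107
Solving the system yields a = 4, b = 2, c = 3, d = 2.
So P(s) = 4s^3 + 2s^2 + 3s + 2.
The constant term is 2.

2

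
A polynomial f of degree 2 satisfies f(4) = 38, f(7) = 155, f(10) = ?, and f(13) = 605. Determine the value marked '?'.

344

The 3 known points determine the degree-2 polynomial uniquely.
Write f(t) = at^2 + bt + c. Substituting each data point gives a linear system:
  16a + 4b + c = 38
  49a + 7b + c = 155
  169a + 13b + c = 605
Solving the system yields a = 4, b = -5, c = -6.
So f(t) = 4t² - 5t - 6.
Then f(10) = 344.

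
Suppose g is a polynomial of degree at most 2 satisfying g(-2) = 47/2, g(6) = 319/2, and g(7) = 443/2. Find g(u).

Write g(u) = au^2 + bu + c. Substituting each data point gives a linear system:
  4a - 2b + c = 47/2
  36a + 6b + c = 319/2
  49a + 7b + c = 443/2
Solving the system yields a = 5, b = -3, c = -5/2.
So g(u) = 5u^2 - 3u - 5/2.
Check: g(7) = 443/2. ✓

g(u) = 5u^2 - 3u - 5/2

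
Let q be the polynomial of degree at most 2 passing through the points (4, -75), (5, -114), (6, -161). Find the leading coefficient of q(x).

Write q(x) = ax^2 + bx + c. Substituting each data point gives a linear system:
  16a + 4b + c = -75
  25a + 5b + c = -114
  36a + 6b + c = -161
Solving the system yields a = -4, b = -3, c = 1.
So q(x) = -4x^2 - 3x + 1.
The leading coefficient is -4.

-4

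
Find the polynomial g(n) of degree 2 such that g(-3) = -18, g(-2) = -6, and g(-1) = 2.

g(n) = -2n^2 + 2n + 6

Using the Lagrange interpolation formula with nodes -3, -2, -1:
  L_0(n) = (n + 2)(n + 1) / 2
  L_1(n) = (n + 3)(n + 1) / -1
  L_2(n) = (n + 3)(n + 2) / 2
Then g(n) = -18·L_0(n) - 6·L_1(n) + 2·L_2(n).
Expanding and collecting terms gives g(n) = -2n^2 + 2n + 6.
Check: g(-2) = -6. ✓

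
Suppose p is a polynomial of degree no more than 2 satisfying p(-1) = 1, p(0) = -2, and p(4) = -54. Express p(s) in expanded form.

Write p(s) = as^2 + bs + c. Substituting each data point gives a linear system:
  a - b + c = 1
  c = -2
  16a + 4b + c = -54
Solving the system yields a = -2, b = -5, c = -2.
So p(s) = -2s² - 5s - 2.
Check: p(0) = -2. ✓

p(s) = -2s^2 - 5s - 2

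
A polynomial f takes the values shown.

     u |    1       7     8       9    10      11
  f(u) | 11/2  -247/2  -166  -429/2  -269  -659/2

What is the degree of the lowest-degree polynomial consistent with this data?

2

Divided differences on the nodes 1, 7, 8, 9, 10, 11:
  order 0: 11/2  -247/2  -166  -429/2  -269  -659/2
  order 1: -43/2  -85/2  -97/2  -109/2  -121/2
  order 2: -3  -3  -3  -3
  order 3: 0  0  0
  order 4: 0  0
  order 5: 0
The order-2 divided differences are all -3 (nonzero) and every higher order vanishes, so the data lies on a polynomial of degree exactly 2.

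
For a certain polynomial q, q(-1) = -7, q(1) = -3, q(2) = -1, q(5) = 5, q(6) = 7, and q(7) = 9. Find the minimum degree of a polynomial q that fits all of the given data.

Divided differences on the nodes -1, 1, 2, 5, 6, 7:
  order 0: -7  -3  -1  5  7  9
  order 1: 2  2  2  2  2
  order 2: 0  0  0  0
  order 3: 0  0  0
  order 4: 0  0
  order 5: 0
The order-1 divided differences are all 2 (nonzero) and every higher order vanishes, so the data lies on a polynomial of degree exactly 1.

1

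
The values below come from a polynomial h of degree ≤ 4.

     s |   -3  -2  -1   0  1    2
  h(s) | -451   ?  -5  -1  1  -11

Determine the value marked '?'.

-95

On equispaced nodes a degree-4 polynomial has vanishing fifth forward difference, so
  - h(-3) + 5·h(-2) - 10·h(-1) + 10·h(0) - 5·h(1) + h(2) = 0.
Substituting the known values and solving for h(-2):
  5·h(-2) = -475
  h(-2) = -95.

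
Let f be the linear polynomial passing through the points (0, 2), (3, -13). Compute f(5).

Write f(s) = as + b. Substituting each data point gives a linear system:
  b = 2
  3a + b = -13
Solving the system yields a = -5, b = 2.
So f(s) = -5s + 2.
Then f(5) = -23.

-23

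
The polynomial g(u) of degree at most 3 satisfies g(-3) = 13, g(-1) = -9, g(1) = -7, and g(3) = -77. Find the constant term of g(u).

-5

Write g(u) = au^3 + bu^2 + cu + d. Substituting each data point gives a linear system:
  -27a + 9b - 3c + d = 13
  -a + b - c + d = -9
  a + b + c + d = -7
  27a + 9b + 3c + d = -77
Solving the system yields a = -2, b = -3, c = 3, d = -5.
So g(u) = -2u³ - 3u² + 3u - 5.
The constant term is -5.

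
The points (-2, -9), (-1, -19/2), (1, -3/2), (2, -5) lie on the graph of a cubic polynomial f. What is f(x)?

Using the Lagrange interpolation formula with nodes -2, -1, 1, 2:
  L_0(x) = (x + 1)(x - 1)(x - 2) / -12
  L_1(x) = (x + 2)(x - 1)(x - 2) / 6
  L_2(x) = (x + 2)(x + 1)(x - 2) / -6
  L_3(x) = (x + 2)(x + 1)(x - 1) / 12
Then f(x) = -9·L_0(x) - 19/2·L_1(x) - 3/2·L_2(x) - 5·L_3(x).
Expanding and collecting terms gives f(x) = -x^3 - (1/2)x^2 + 5x - 5.
Check: f(1) = -3/2. ✓

f(x) = -x^3 - (1/2)x^2 + 5x - 5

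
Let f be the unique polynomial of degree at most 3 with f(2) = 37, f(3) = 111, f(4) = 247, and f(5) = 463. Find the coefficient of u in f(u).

-3

Write f(u) = au^3 + bu^2 + cu + d. Substituting each data point gives a linear system:
  8a + 4b + 2c + d = 37
  27a + 9b + 3c + d = 111
  64a + 16b + 4c + d = 247
  125a + 25b + 5c + d = 463
Solving the system yields a = 3, b = 4, c = -3, d = 3.
So f(u) = 3u^3 + 4u^2 - 3u + 3.
The coefficient of u is -3.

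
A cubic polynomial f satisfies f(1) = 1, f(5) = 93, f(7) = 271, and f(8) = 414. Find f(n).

Write f(n) = an^3 + bn^2 + cn + d. Substituting each data point gives a linear system:
  a + b + c + d = 1
  125a + 25b + 5c + d = 93
  343a + 49b + 7c + d = 271
  512a + 64b + 8c + d = 414
Solving the system yields a = 1, b = -2, c = 4, d = -2.
So f(n) = n³ - 2n² + 4n - 2.
Check: f(7) = 271. ✓

f(n) = n^3 - 2n^2 + 4n - 2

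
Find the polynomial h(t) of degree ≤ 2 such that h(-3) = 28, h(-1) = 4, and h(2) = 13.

h(t) = 3t^2 + 1

Write h(t) = at^2 + bt + c. Substituting each data point gives a linear system:
  9a - 3b + c = 28
  a - b + c = 4
  4a + 2b + c = 13
Solving the system yields a = 3, b = 0, c = 1.
So h(t) = 3t² + 1.
Check: h(-1) = 4. ✓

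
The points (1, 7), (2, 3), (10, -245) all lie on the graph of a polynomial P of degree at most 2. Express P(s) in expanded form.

Write P(s) = as^2 + bs + c. Substituting each data point gives a linear system:
  a + b + c = 7
  4a + 2b + c = 3
  100a + 10b + c = -245
Solving the system yields a = -3, b = 5, c = 5.
So P(s) = -3s^2 + 5s + 5.
Check: P(2) = 3. ✓

P(s) = -3s^2 + 5s + 5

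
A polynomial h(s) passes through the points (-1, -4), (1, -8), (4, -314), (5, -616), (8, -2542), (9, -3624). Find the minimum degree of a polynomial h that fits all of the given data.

Divided differences on the nodes -1, 1, 4, 5, 8, 9:
  order 0: -4  -8  -314  -616  -2542  -3624
  order 1: -2  -102  -302  -642  -1082
  order 2: -20  -50  -85  -110
  order 3: -5  -5  -5
  order 4: 0  0
  order 5: 0
The order-3 divided differences are all -5 (nonzero) and every higher order vanishes, so the data lies on a polynomial of degree exactly 3.

3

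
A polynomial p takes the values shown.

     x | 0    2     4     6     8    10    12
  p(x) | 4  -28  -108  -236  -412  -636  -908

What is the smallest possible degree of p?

Forward differences of the values at x = 0, 2, 4, 6, 8, 10, 12:
  p  : 4  -28  -108  -236  -412  -636  -908
  Δ  : -32  -80  -128  -176  -224  -272
  Δ^2: -48  -48  -48  -48  -48
  Δ^3: 0  0  0  0
  Δ^4: 0  0  0
  Δ^5: 0  0
  Δ^6: 0
The second differences are constant (-48) and nonzero, while all higher differences vanish, so the minimal degree is 2.

2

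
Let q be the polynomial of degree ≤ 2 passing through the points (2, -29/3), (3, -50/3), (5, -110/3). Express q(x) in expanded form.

q(x) = -x^2 - 2x - 5/3

Write q(x) = ax^2 + bx + c. Substituting each data point gives a linear system:
  4a + 2b + c = -29/3
  9a + 3b + c = -50/3
  25a + 5b + c = -110/3
Solving the system yields a = -1, b = -2, c = -5/3.
So q(x) = -x² - 2x - 5/3.
Check: q(3) = -50/3. ✓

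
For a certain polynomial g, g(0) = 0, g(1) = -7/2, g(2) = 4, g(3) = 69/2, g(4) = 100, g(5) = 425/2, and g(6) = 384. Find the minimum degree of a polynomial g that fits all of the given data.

Forward differences of the values at u = 0, 1, 2, 3, 4, 5, 6:
  g  : 0  -7/2  4  69/2  100  425/2  384
  Δ  : -7/2  15/2  61/2  131/2  225/2  343/2
  Δ^2: 11  23  35  47  59
  Δ^3: 12  12  12  12
  Δ^4: 0  0  0
  Δ^5: 0  0
  Δ^6: 0
The third differences are constant (12) and nonzero, while all higher differences vanish, so the minimal degree is 3.

3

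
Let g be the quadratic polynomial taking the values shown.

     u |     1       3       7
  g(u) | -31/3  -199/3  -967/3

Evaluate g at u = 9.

-1567/3

Write g(u) = au^2 + bu + c. Substituting each data point gives a linear system:
  a + b + c = -31/3
  9a + 3b + c = -199/3
  49a + 7b + c = -967/3
Solving the system yields a = -6, b = -4, c = -1/3.
So g(u) = -6u² - 4u - 1/3.
Then g(9) = -1567/3.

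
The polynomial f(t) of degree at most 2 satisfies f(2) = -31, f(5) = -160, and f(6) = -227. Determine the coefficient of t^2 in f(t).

Write f(t) = at^2 + bt + c. Substituting each data point gives a linear system:
  4a + 2b + c = -31
  25a + 5b + c = -160
  36a + 6b + c = -227
Solving the system yields a = -6, b = -1, c = -5.
So f(t) = -6t^2 - t - 5.
The leading coefficient is -6.

-6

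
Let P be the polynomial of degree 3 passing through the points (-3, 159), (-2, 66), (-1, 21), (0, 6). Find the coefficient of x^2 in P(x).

Write P(x) = ax^3 + bx^2 + cx + d. Substituting each data point gives a linear system:
  -27a + 9b - 3c + d = 159
  -8a + 4b - 2c + d = 66
  -a + b - c + d = 21
  d = 6
Solving the system yields a = -3, b = 6, c = -6, d = 6.
So P(x) = -3x^3 + 6x^2 - 6x + 6.
The coefficient of x^2 is 6.

6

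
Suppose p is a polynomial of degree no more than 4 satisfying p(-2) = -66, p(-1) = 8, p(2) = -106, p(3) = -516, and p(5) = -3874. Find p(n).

Write p(n) = an^4 + bn^3 + cn^2 + dn + e. Substituting each data point gives a linear system:
  16a - 8b + 4c - 2d + e = -66
  a - b + c - d + e = 8
  16a + 8b + 4c + 2d + e = -106
  81a + 27b + 9c + 3d + e = -516
  625a + 125b + 25c + 5d + e = -3874
Solving the system yields a = -6, b = -1, c = 1, d = -6, e = 6.
So p(n) = -6n^4 - n^3 + n^2 - 6n + 6.
Check: p(2) = -106. ✓

p(n) = -6n^4 - n^3 + n^2 - 6n + 6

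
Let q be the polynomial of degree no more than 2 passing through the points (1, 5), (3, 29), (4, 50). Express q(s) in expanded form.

q(s) = 3s^2 + 2

Write q(s) = as^2 + bs + c. Substituting each data point gives a linear system:
  a + b + c = 5
  9a + 3b + c = 29
  16a + 4b + c = 50
Solving the system yields a = 3, b = 0, c = 2.
So q(s) = 3s^2 + 2.
Check: q(3) = 29. ✓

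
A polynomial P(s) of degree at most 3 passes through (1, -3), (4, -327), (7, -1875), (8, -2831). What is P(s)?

P(s) = -6s^3 + 4s^2 - 2s + 1

Using the Lagrange interpolation formula with nodes 1, 4, 7, 8:
  L_0(s) = (s - 4)(s - 7)(s - 8) / -126
  L_1(s) = (s - 1)(s - 7)(s - 8) / 36
  L_2(s) = (s - 1)(s - 4)(s - 8) / -18
  L_3(s) = (s - 1)(s - 4)(s - 7) / 28
Then P(s) = -3·L_0(s) - 327·L_1(s) - 1875·L_2(s) - 2831·L_3(s).
Expanding and collecting terms gives P(s) = -6s^3 + 4s^2 - 2s + 1.
Check: P(8) = -2831. ✓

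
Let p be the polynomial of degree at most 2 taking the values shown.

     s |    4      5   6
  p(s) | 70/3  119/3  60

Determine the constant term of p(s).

Write p(s) = as^2 + bs + c. Substituting each data point gives a linear system:
  16a + 4b + c = 70/3
  25a + 5b + c = 119/3
  36a + 6b + c = 60
Solving the system yields a = 2, b = -5/3, c = -2.
So p(s) = 2s^2 - (5/3)s - 2.
The constant term is -2.

-2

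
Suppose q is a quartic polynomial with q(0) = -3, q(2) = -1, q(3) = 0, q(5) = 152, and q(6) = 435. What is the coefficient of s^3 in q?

Write q(s) = as^4 + bs^3 + cs^2 + ds + e. Substituting each data point gives a linear system:
  e = -3
  16a + 8b + 4c + 2d + e = -1
  81a + 27b + 9c + 3d + e = 0
  625a + 125b + 25c + 5d + e = 152
  1296a + 216b + 36c + 6d + e = 435
Solving the system yields a = 1, b = -5, c = 6, d = 1, e = -3.
So q(s) = s⁴ - 5s³ + 6s² + s - 3.
The coefficient of s^3 is -5.

-5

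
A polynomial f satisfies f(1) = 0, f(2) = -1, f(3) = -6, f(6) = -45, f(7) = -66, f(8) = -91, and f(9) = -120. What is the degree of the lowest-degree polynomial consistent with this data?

Divided differences on the nodes 1, 2, 3, 6, 7, 8, 9:
  order 0: 0  -1  -6  -45  -66  -91  -120
  order 1: -1  -5  -13  -21  -25  -29
  order 2: -2  -2  -2  -2  -2
  order 3: 0  0  0  0
  order 4: 0  0  0
  order 5: 0  0
  order 6: 0
The order-2 divided differences are all -2 (nonzero) and every higher order vanishes, so the data lies on a polynomial of degree exactly 2.

2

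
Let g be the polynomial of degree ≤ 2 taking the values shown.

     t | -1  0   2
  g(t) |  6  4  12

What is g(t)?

Using the Lagrange interpolation formula with nodes -1, 0, 2:
  L_0(t) = t(t - 2) / 3
  L_1(t) = (t + 1)(t - 2) / -2
  L_2(t) = (t + 1)t / 6
Then g(t) = 6·L_0(t) + 4·L_1(t) + 12·L_2(t).
Expanding and collecting terms gives g(t) = 2t^2 + 4.
Check: g(-1) = 6. ✓

g(t) = 2t^2 + 4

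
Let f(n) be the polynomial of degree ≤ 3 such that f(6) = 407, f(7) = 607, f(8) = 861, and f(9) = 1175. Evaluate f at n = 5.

Using the Lagrange interpolation formula with nodes 6, 7, 8, 9:
  L_0(n) = (n - 7)(n - 8)(n - 9) / -6
  L_1(n) = (n - 6)(n - 8)(n - 9) / 2
  L_2(n) = (n - 6)(n - 7)(n - 9) / -2
  L_3(n) = (n - 6)(n - 7)(n - 8) / 6
Then f(n) = 407·L_0(n) + 607·L_1(n) + 861·L_2(n) + 1175·L_3(n).
Expanding and collecting terms gives f(n) = n^3 + 6n^2 - 5n + 5.
Evaluating at n = 5: f(5) = 255.

255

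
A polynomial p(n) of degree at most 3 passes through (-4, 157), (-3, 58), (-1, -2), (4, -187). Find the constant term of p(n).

Write p(n) = an^3 + bn^2 + cn + d. Substituting each data point gives a linear system:
  -64a + 16b - 4c + d = 157
  -27a + 9b - 3c + d = 58
  -a + b - c + d = -2
  64a + 16b + 4c + d = -187
Solving the system yields a = -3, b = -1, c = 5, d = 1.
So p(n) = -3n³ - n² + 5n + 1.
The constant term is 1.

1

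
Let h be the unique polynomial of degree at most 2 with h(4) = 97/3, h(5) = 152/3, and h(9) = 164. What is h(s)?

h(s) = 2s^2 + (1/3)s - 1

Write h(s) = as^2 + bs + c. Substituting each data point gives a linear system:
  16a + 4b + c = 97/3
  25a + 5b + c = 152/3
  81a + 9b + c = 164
Solving the system yields a = 2, b = 1/3, c = -1.
So h(s) = 2s^2 + (1/3)s - 1.
Check: h(4) = 97/3. ✓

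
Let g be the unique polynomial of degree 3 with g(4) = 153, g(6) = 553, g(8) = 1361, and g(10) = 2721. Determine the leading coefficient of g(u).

3

Write g(u) = au^3 + bu^2 + cu + d. Substituting each data point gives a linear system:
  64a + 16b + 4c + d = 153
  216a + 36b + 6c + d = 553
  512a + 64b + 8c + d = 1361
  1000a + 100b + 10c + d = 2721
Solving the system yields a = 3, b = -3, c = 2, d = 1.
So g(u) = 3u³ - 3u² + 2u + 1.
The leading coefficient is 3.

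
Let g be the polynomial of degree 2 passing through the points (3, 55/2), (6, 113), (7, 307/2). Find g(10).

Write g(n) = an^2 + bn + c. Substituting each data point gives a linear system:
  9a + 3b + c = 55/2
  36a + 6b + c = 113
  49a + 7b + c = 307/2
Solving the system yields a = 3, b = 3/2, c = -4.
So g(n) = 3n² + (3/2)n - 4.
Then g(10) = 311.

311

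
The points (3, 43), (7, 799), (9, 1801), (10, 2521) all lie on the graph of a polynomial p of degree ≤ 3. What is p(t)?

p(t) = 3t^3 - 5t^2 + 2t + 1

Write p(t) = at^3 + bt^2 + ct + d. Substituting each data point gives a linear system:
  27a + 9b + 3c + d = 43
  343a + 49b + 7c + d = 799
  729a + 81b + 9c + d = 1801
  1000a + 100b + 10c + d = 2521
Solving the system yields a = 3, b = -5, c = 2, d = 1.
So p(t) = 3t^3 - 5t^2 + 2t + 1.
Check: p(10) = 2521. ✓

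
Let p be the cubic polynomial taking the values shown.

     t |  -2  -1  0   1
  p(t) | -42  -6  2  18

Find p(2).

Forward differences of the values at t = -2, -1, 0, 1:
  p  : -42  -6  2  18
  Δ  : 36  8  16
  Δ^2: -28  8
  Δ^3: 36
The third differences are constant, confirming degree 3.
Interpolating (Newton forward form) and evaluating at t = 2 gives p(2) = 78.

78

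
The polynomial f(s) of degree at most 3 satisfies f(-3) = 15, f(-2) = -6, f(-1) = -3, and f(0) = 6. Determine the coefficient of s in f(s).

6

Write f(s) = as^3 + bs^2 + cs + d. Substituting each data point gives a linear system:
  -27a + 9b - 3c + d = 15
  -8a + 4b - 2c + d = -6
  -a + b - c + d = -3
  d = 6
Solving the system yields a = -3, b = -6, c = 6, d = 6.
So f(s) = -3s^3 - 6s^2 + 6s + 6.
The coefficient of s is 6.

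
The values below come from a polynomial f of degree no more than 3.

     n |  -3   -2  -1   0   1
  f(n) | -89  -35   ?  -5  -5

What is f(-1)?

The 4 known points determine the degree-3 polynomial uniquely.
Write f(n) = an^3 + bn^2 + cn + d. Substituting each data point gives a linear system:
  -27a + 9b - 3c + d = -89
  -8a + 4b - 2c + d = -35
  d = -5
  a + b + c + d = -5
Solving the system yields a = 2, b = -3, c = 1, d = -5.
So f(n) = 2n^3 - 3n^2 + n - 5.
Then f(-1) = -11.

-11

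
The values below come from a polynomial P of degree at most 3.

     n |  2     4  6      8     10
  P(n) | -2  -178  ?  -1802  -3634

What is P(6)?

The 4 known points determine the degree-3 polynomial uniquely.
Write P(n) = an^3 + bn^2 + cn + d. Substituting each data point gives a linear system:
  8a + 4b + 2c + d = -2
  64a + 16b + 4c + d = -178
  512a + 64b + 8c + d = -1802
  1000a + 100b + 10c + d = -3634
Solving the system yields a = -4, b = 3, c = 6, d = 6.
So P(n) = -4n³ + 3n² + 6n + 6.
Then P(6) = -714.

-714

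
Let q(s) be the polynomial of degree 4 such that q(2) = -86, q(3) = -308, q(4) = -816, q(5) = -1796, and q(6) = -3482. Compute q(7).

-6156

Write q(s) = as^4 + bs^3 + cs^2 + ds + e. Substituting each data point gives a linear system:
  16a + 8b + 4c + 2d + e = -86
  81a + 27b + 9c + 3d + e = -308
  256a + 64b + 16c + 4d + e = -816
  625a + 125b + 25c + 5d + e = -1796
  1296a + 216b + 36c + 6d + e = -3482
Solving the system yields a = -2, b = -3, c = -6, d = -5, e = 4.
So q(s) = -2s^4 - 3s^3 - 6s^2 - 5s + 4.
Then q(7) = -6156.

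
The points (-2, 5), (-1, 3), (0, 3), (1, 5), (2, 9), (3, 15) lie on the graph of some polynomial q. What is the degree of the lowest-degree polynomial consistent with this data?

2

Forward differences of the values at x = -2, -1, 0, 1, 2, 3:
  q  : 5  3  3  5  9  15
  Δ  : -2  0  2  4  6
  Δ^2: 2  2  2  2
  Δ^3: 0  0  0
  Δ^4: 0  0
  Δ^5: 0
The second differences are constant (2) and nonzero, while all higher differences vanish, so the minimal degree is 2.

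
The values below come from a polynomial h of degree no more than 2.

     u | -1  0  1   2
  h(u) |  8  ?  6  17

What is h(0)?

The 3 known points determine the degree-2 polynomial uniquely.
Write h(u) = au^2 + bu + c. Substituting each data point gives a linear system:
  a - b + c = 8
  a + b + c = 6
  4a + 2b + c = 17
Solving the system yields a = 4, b = -1, c = 3.
So h(u) = 4u^2 - u + 3.
Then h(0) = 3.

3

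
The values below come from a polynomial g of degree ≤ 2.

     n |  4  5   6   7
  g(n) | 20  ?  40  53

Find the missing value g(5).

29

The 3 known points determine the degree-2 polynomial uniquely.
Write g(n) = an^2 + bn + c. Substituting each data point gives a linear system:
  16a + 4b + c = 20
  36a + 6b + c = 40
  49a + 7b + c = 53
Solving the system yields a = 1, b = 0, c = 4.
So g(n) = n^2 + 4.
Then g(5) = 29.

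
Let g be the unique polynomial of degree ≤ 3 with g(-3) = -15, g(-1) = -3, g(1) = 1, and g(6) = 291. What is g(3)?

45

Write g(x) = ax^3 + bx^2 + cx + d. Substituting each data point gives a linear system:
  -27a + 9b - 3c + d = -15
  -a + b - c + d = -3
  a + b + c + d = 1
  216a + 36b + 6c + d = 291
Solving the system yields a = 1, b = 2, c = 1, d = -3.
So g(x) = x^3 + 2x^2 + x - 3.
Then g(3) = 45.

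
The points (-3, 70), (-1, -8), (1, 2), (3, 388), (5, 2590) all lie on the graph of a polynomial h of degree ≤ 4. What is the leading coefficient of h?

Write h(u) = au^4 + bu^3 + cu^2 + du + e. Substituting each data point gives a linear system:
  81a - 27b + 9c - 3d + e = 70
  a - b + c - d + e = -8
  a + b + c + d + e = 2
  81a + 27b + 9c + 3d + e = 388
  625a + 125b + 25c + 5d + e = 2590
Solving the system yields a = 3, b = 6, c = -1, d = -1, e = -5.
So h(u) = 3u⁴ + 6u³ - u² - u - 5.
The leading coefficient is 3.

3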